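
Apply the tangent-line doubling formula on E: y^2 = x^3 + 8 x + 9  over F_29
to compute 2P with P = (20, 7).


Doubling: s = (3 x1^2 + a) / (2 y1)
s = (3*20^2 + 8) / (2*7) mod 29 = 20
x3 = s^2 - 2 x1 mod 29 = 20^2 - 2*20 = 12
y3 = s (x1 - x3) - y1 mod 29 = 20 * (20 - 12) - 7 = 8

2P = (12, 8)


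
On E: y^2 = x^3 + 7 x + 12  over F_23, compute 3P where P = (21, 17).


k = 3 = 11_2 (binary, LSB first: 11)
Double-and-add from P = (21, 17):
  bit 0 = 1: acc = O + (21, 17) = (21, 17)
  bit 1 = 1: acc = (21, 17) + (22, 21) = (19, 14)

3P = (19, 14)


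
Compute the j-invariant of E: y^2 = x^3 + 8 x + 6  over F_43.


Delta = -16(4 a^3 + 27 b^2) mod 43 = 12
-1728 * (4 a)^3 = -1728 * (4*8)^3 mod 43 = 27
j = 27 * 12^(-1) mod 43 = 13

j = 13 (mod 43)


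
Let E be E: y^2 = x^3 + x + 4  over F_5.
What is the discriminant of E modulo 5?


4 a^3 + 27 b^2 = 4*1^3 + 27*4^2 = 4 + 432 = 436
Delta = -16 * (436) = -6976
Delta mod 5 = 4

Delta = 4 (mod 5)


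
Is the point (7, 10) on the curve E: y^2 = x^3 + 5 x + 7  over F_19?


Check whether y^2 = x^3 + 5 x + 7 (mod 19) for (x, y) = (7, 10).
LHS: y^2 = 10^2 mod 19 = 5
RHS: x^3 + 5 x + 7 = 7^3 + 5*7 + 7 mod 19 = 5
LHS = RHS

Yes, on the curve


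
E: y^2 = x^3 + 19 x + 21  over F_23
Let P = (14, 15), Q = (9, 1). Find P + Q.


P != Q, so use the chord formula.
s = (y2 - y1) / (x2 - x1) = (9) / (18) mod 23 = 12
x3 = s^2 - x1 - x2 mod 23 = 12^2 - 14 - 9 = 6
y3 = s (x1 - x3) - y1 mod 23 = 12 * (14 - 6) - 15 = 12

P + Q = (6, 12)


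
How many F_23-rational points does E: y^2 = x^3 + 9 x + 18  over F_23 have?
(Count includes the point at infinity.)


For each x in F_23, count y with y^2 = x^3 + 9 x + 18 mod 23:
  x = 0: RHS = 18, y in [8, 15]  -> 2 point(s)
  x = 3: RHS = 3, y in [7, 16]  -> 2 point(s)
  x = 4: RHS = 3, y in [7, 16]  -> 2 point(s)
  x = 5: RHS = 4, y in [2, 21]  -> 2 point(s)
  x = 6: RHS = 12, y in [9, 14]  -> 2 point(s)
  x = 8: RHS = 4, y in [2, 21]  -> 2 point(s)
  x = 9: RHS = 0, y in [0]  -> 1 point(s)
  x = 10: RHS = 4, y in [2, 21]  -> 2 point(s)
  x = 13: RHS = 9, y in [3, 20]  -> 2 point(s)
  x = 14: RHS = 13, y in [6, 17]  -> 2 point(s)
  x = 15: RHS = 9, y in [3, 20]  -> 2 point(s)
  x = 16: RHS = 3, y in [7, 16]  -> 2 point(s)
  x = 17: RHS = 1, y in [1, 22]  -> 2 point(s)
  x = 18: RHS = 9, y in [3, 20]  -> 2 point(s)
  x = 22: RHS = 8, y in [10, 13]  -> 2 point(s)
Affine points: 29. Add the point at infinity: total = 30.

#E(F_23) = 30


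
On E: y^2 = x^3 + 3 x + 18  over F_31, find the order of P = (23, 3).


Compute successive multiples of P until we hit O:
  1P = (23, 3)
  2P = (26, 8)
  3P = (2, 1)
  4P = (11, 7)
  5P = (4, 1)
  6P = (29, 29)
  7P = (15, 11)
  8P = (25, 30)
  ... (continuing to 37P)
  37P = O

ord(P) = 37


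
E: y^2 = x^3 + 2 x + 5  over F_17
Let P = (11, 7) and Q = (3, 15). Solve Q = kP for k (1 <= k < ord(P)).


Enumerate multiples of P until we hit Q = (3, 15):
  1P = (11, 7)
  2P = (4, 14)
  3P = (3, 2)
  4P = (1, 12)
  5P = (1, 5)
  6P = (3, 15)
Match found at i = 6.

k = 6


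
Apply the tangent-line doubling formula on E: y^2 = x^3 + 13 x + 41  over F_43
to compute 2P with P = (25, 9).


Doubling: s = (3 x1^2 + a) / (2 y1)
s = (3*25^2 + 13) / (2*9) mod 43 = 38
x3 = s^2 - 2 x1 mod 43 = 38^2 - 2*25 = 18
y3 = s (x1 - x3) - y1 mod 43 = 38 * (25 - 18) - 9 = 42

2P = (18, 42)


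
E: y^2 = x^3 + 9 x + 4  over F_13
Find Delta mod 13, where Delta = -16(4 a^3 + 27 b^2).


4 a^3 + 27 b^2 = 4*9^3 + 27*4^2 = 2916 + 432 = 3348
Delta = -16 * (3348) = -53568
Delta mod 13 = 5

Delta = 5 (mod 13)


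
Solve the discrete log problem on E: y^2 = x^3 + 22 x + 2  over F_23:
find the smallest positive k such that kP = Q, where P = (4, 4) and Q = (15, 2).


Enumerate multiples of P until we hit Q = (15, 2):
  1P = (4, 4)
  2P = (1, 5)
  3P = (13, 22)
  4P = (10, 7)
  5P = (15, 2)
Match found at i = 5.

k = 5


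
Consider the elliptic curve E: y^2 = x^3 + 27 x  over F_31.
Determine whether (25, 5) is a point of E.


Check whether y^2 = x^3 + 27 x + 0 (mod 31) for (x, y) = (25, 5).
LHS: y^2 = 5^2 mod 31 = 25
RHS: x^3 + 27 x + 0 = 25^3 + 27*25 + 0 mod 31 = 25
LHS = RHS

Yes, on the curve


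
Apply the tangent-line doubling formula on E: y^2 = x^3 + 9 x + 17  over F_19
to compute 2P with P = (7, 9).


Doubling: s = (3 x1^2 + a) / (2 y1)
s = (3*7^2 + 9) / (2*9) mod 19 = 15
x3 = s^2 - 2 x1 mod 19 = 15^2 - 2*7 = 2
y3 = s (x1 - x3) - y1 mod 19 = 15 * (7 - 2) - 9 = 9

2P = (2, 9)


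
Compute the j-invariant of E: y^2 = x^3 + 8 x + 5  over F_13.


Delta = -16(4 a^3 + 27 b^2) mod 13 = 8
-1728 * (4 a)^3 = -1728 * (4*8)^3 mod 13 = 8
j = 8 * 8^(-1) mod 13 = 1

j = 1 (mod 13)


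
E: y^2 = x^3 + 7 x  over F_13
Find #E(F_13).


For each x in F_13, count y with y^2 = x^3 + 7 x + 0 mod 13:
  x = 0: RHS = 0, y in [0]  -> 1 point(s)
  x = 2: RHS = 9, y in [3, 10]  -> 2 point(s)
  x = 3: RHS = 9, y in [3, 10]  -> 2 point(s)
  x = 4: RHS = 1, y in [1, 12]  -> 2 point(s)
  x = 5: RHS = 4, y in [2, 11]  -> 2 point(s)
  x = 8: RHS = 9, y in [3, 10]  -> 2 point(s)
  x = 9: RHS = 12, y in [5, 8]  -> 2 point(s)
  x = 10: RHS = 4, y in [2, 11]  -> 2 point(s)
  x = 11: RHS = 4, y in [2, 11]  -> 2 point(s)
Affine points: 17. Add the point at infinity: total = 18.

#E(F_13) = 18


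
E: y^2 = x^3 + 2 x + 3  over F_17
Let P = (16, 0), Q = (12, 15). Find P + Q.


P != Q, so use the chord formula.
s = (y2 - y1) / (x2 - x1) = (15) / (13) mod 17 = 9
x3 = s^2 - x1 - x2 mod 17 = 9^2 - 16 - 12 = 2
y3 = s (x1 - x3) - y1 mod 17 = 9 * (16 - 2) - 0 = 7

P + Q = (2, 7)


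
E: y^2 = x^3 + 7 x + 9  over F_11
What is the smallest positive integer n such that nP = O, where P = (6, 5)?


Compute successive multiples of P until we hit O:
  1P = (6, 5)
  2P = (2, 8)
  3P = (7, 4)
  4P = (10, 10)
  5P = (0, 8)
  6P = (8, 7)
  7P = (9, 3)
  8P = (5, 9)
  ... (continuing to 17P)
  17P = O

ord(P) = 17


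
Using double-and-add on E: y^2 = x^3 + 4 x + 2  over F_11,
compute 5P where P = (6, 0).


k = 5 = 101_2 (binary, LSB first: 101)
Double-and-add from P = (6, 0):
  bit 0 = 1: acc = O + (6, 0) = (6, 0)
  bit 1 = 0: acc unchanged = (6, 0)
  bit 2 = 1: acc = (6, 0) + O = (6, 0)

5P = (6, 0)


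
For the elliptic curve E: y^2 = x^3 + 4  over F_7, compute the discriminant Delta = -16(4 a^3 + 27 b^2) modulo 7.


4 a^3 + 27 b^2 = 4*0^3 + 27*4^2 = 0 + 432 = 432
Delta = -16 * (432) = -6912
Delta mod 7 = 4

Delta = 4 (mod 7)


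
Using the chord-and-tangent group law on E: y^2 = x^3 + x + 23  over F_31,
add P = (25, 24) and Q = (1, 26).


P != Q, so use the chord formula.
s = (y2 - y1) / (x2 - x1) = (2) / (7) mod 31 = 18
x3 = s^2 - x1 - x2 mod 31 = 18^2 - 25 - 1 = 19
y3 = s (x1 - x3) - y1 mod 31 = 18 * (25 - 19) - 24 = 22

P + Q = (19, 22)


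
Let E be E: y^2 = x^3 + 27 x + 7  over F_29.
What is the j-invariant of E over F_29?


Delta = -16(4 a^3 + 27 b^2) mod 29 = 21
-1728 * (4 a)^3 = -1728 * (4*27)^3 mod 29 = 4
j = 4 * 21^(-1) mod 29 = 14

j = 14 (mod 29)


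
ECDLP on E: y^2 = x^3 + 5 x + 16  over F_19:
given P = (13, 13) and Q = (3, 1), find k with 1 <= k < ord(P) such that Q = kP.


Enumerate multiples of P until we hit Q = (3, 1):
  1P = (13, 13)
  2P = (0, 15)
  3P = (4, 9)
  4P = (9, 12)
  5P = (3, 18)
  6P = (8, 13)
  7P = (17, 6)
  8P = (17, 13)
  9P = (8, 6)
  10P = (3, 1)
Match found at i = 10.

k = 10


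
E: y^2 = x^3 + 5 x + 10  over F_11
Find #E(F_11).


For each x in F_11, count y with y^2 = x^3 + 5 x + 10 mod 11:
  x = 1: RHS = 5, y in [4, 7]  -> 2 point(s)
  x = 6: RHS = 3, y in [5, 6]  -> 2 point(s)
  x = 7: RHS = 3, y in [5, 6]  -> 2 point(s)
  x = 8: RHS = 1, y in [1, 10]  -> 2 point(s)
  x = 9: RHS = 3, y in [5, 6]  -> 2 point(s)
  x = 10: RHS = 4, y in [2, 9]  -> 2 point(s)
Affine points: 12. Add the point at infinity: total = 13.

#E(F_11) = 13


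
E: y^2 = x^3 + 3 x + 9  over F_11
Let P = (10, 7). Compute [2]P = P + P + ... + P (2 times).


k = 2 = 10_2 (binary, LSB first: 01)
Double-and-add from P = (10, 7):
  bit 0 = 0: acc unchanged = O
  bit 1 = 1: acc = O + (6, 1) = (6, 1)

2P = (6, 1)


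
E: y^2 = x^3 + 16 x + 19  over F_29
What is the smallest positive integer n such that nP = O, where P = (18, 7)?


Compute successive multiples of P until we hit O:
  1P = (18, 7)
  2P = (9, 15)
  3P = (1, 23)
  4P = (15, 26)
  5P = (20, 25)
  6P = (14, 0)
  7P = (20, 4)
  8P = (15, 3)
  ... (continuing to 12P)
  12P = O

ord(P) = 12


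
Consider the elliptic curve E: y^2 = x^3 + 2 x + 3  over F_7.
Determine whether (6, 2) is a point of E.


Check whether y^2 = x^3 + 2 x + 3 (mod 7) for (x, y) = (6, 2).
LHS: y^2 = 2^2 mod 7 = 4
RHS: x^3 + 2 x + 3 = 6^3 + 2*6 + 3 mod 7 = 0
LHS != RHS

No, not on the curve


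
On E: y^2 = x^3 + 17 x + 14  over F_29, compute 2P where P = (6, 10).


Doubling: s = (3 x1^2 + a) / (2 y1)
s = (3*6^2 + 17) / (2*10) mod 29 = 28
x3 = s^2 - 2 x1 mod 29 = 28^2 - 2*6 = 18
y3 = s (x1 - x3) - y1 mod 29 = 28 * (6 - 18) - 10 = 2

2P = (18, 2)


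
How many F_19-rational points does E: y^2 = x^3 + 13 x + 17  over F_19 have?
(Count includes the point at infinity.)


For each x in F_19, count y with y^2 = x^3 + 13 x + 17 mod 19:
  x = 0: RHS = 17, y in [6, 13]  -> 2 point(s)
  x = 3: RHS = 7, y in [8, 11]  -> 2 point(s)
  x = 4: RHS = 0, y in [0]  -> 1 point(s)
  x = 5: RHS = 17, y in [6, 13]  -> 2 point(s)
  x = 6: RHS = 7, y in [8, 11]  -> 2 point(s)
  x = 8: RHS = 6, y in [5, 14]  -> 2 point(s)
  x = 10: RHS = 7, y in [8, 11]  -> 2 point(s)
  x = 11: RHS = 9, y in [3, 16]  -> 2 point(s)
  x = 12: RHS = 1, y in [1, 18]  -> 2 point(s)
  x = 14: RHS = 17, y in [6, 13]  -> 2 point(s)
Affine points: 19. Add the point at infinity: total = 20.

#E(F_19) = 20


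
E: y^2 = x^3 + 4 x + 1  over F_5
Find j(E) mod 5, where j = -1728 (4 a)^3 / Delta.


Delta = -16(4 a^3 + 27 b^2) mod 5 = 2
-1728 * (4 a)^3 = -1728 * (4*4)^3 mod 5 = 2
j = 2 * 2^(-1) mod 5 = 1

j = 1 (mod 5)


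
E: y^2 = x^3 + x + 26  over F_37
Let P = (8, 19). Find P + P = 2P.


Doubling: s = (3 x1^2 + a) / (2 y1)
s = (3*8^2 + 1) / (2*19) mod 37 = 8
x3 = s^2 - 2 x1 mod 37 = 8^2 - 2*8 = 11
y3 = s (x1 - x3) - y1 mod 37 = 8 * (8 - 11) - 19 = 31

2P = (11, 31)


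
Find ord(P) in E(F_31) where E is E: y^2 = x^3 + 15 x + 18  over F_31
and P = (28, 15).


Compute successive multiples of P until we hit O:
  1P = (28, 15)
  2P = (3, 20)
  3P = (5, 30)
  4P = (2, 26)
  5P = (17, 3)
  6P = (0, 24)
  7P = (12, 2)
  8P = (16, 18)
  ... (continuing to 37P)
  37P = O

ord(P) = 37


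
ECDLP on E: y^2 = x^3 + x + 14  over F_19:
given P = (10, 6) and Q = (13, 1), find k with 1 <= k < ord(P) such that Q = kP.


Enumerate multiples of P until we hit Q = (13, 1):
  1P = (10, 6)
  2P = (5, 7)
  3P = (1, 15)
  4P = (9, 12)
  5P = (17, 17)
  6P = (3, 5)
  7P = (13, 18)
  8P = (12, 5)
  9P = (2, 9)
  10P = (11, 11)
  11P = (4, 5)
  12P = (14, 6)
  13P = (14, 13)
  14P = (4, 14)
  15P = (11, 8)
  16P = (2, 10)
  17P = (12, 14)
  18P = (13, 1)
Match found at i = 18.

k = 18


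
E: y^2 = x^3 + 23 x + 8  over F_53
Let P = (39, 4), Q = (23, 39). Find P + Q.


P != Q, so use the chord formula.
s = (y2 - y1) / (x2 - x1) = (35) / (37) mod 53 = 21
x3 = s^2 - x1 - x2 mod 53 = 21^2 - 39 - 23 = 8
y3 = s (x1 - x3) - y1 mod 53 = 21 * (39 - 8) - 4 = 11

P + Q = (8, 11)


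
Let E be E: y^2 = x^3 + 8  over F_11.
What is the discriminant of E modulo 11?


4 a^3 + 27 b^2 = 4*0^3 + 27*8^2 = 0 + 1728 = 1728
Delta = -16 * (1728) = -27648
Delta mod 11 = 6

Delta = 6 (mod 11)


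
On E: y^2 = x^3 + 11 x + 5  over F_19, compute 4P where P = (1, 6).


k = 4 = 100_2 (binary, LSB first: 001)
Double-and-add from P = (1, 6):
  bit 0 = 0: acc unchanged = O
  bit 1 = 0: acc unchanged = O
  bit 2 = 1: acc = O + (1, 13) = (1, 13)

4P = (1, 13)


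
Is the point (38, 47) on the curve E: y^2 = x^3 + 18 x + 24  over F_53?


Check whether y^2 = x^3 + 18 x + 24 (mod 53) for (x, y) = (38, 47).
LHS: y^2 = 47^2 mod 53 = 36
RHS: x^3 + 18 x + 24 = 38^3 + 18*38 + 24 mod 53 = 36
LHS = RHS

Yes, on the curve


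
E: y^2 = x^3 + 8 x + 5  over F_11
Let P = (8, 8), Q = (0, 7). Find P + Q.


P != Q, so use the chord formula.
s = (y2 - y1) / (x2 - x1) = (10) / (3) mod 11 = 7
x3 = s^2 - x1 - x2 mod 11 = 7^2 - 8 - 0 = 8
y3 = s (x1 - x3) - y1 mod 11 = 7 * (8 - 8) - 8 = 3

P + Q = (8, 3)


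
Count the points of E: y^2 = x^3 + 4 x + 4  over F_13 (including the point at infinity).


For each x in F_13, count y with y^2 = x^3 + 4 x + 4 mod 13:
  x = 0: RHS = 4, y in [2, 11]  -> 2 point(s)
  x = 1: RHS = 9, y in [3, 10]  -> 2 point(s)
  x = 3: RHS = 4, y in [2, 11]  -> 2 point(s)
  x = 6: RHS = 10, y in [6, 7]  -> 2 point(s)
  x = 10: RHS = 4, y in [2, 11]  -> 2 point(s)
  x = 11: RHS = 1, y in [1, 12]  -> 2 point(s)
  x = 12: RHS = 12, y in [5, 8]  -> 2 point(s)
Affine points: 14. Add the point at infinity: total = 15.

#E(F_13) = 15


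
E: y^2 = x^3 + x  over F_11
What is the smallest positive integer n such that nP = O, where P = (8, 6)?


Compute successive multiples of P until we hit O:
  1P = (8, 6)
  2P = (9, 10)
  3P = (10, 8)
  4P = (5, 8)
  5P = (7, 8)
  6P = (0, 0)
  7P = (7, 3)
  8P = (5, 3)
  ... (continuing to 12P)
  12P = O

ord(P) = 12


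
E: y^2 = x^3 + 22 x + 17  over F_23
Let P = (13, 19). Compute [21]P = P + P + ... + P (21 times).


k = 21 = 10101_2 (binary, LSB first: 10101)
Double-and-add from P = (13, 19):
  bit 0 = 1: acc = O + (13, 19) = (13, 19)
  bit 1 = 0: acc unchanged = (13, 19)
  bit 2 = 1: acc = (13, 19) + (18, 14) = (16, 7)
  bit 3 = 0: acc unchanged = (16, 7)
  bit 4 = 1: acc = (16, 7) + (4, 10) = (16, 16)

21P = (16, 16)


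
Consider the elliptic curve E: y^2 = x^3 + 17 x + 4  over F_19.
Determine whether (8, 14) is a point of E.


Check whether y^2 = x^3 + 17 x + 4 (mod 19) for (x, y) = (8, 14).
LHS: y^2 = 14^2 mod 19 = 6
RHS: x^3 + 17 x + 4 = 8^3 + 17*8 + 4 mod 19 = 6
LHS = RHS

Yes, on the curve


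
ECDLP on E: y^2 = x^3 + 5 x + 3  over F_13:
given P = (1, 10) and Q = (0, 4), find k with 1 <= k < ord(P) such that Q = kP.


Enumerate multiples of P until we hit Q = (0, 4):
  1P = (1, 10)
  2P = (7, 11)
  3P = (9, 6)
  4P = (0, 9)
  5P = (0, 4)
Match found at i = 5.

k = 5


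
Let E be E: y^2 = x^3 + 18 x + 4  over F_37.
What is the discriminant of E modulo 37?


4 a^3 + 27 b^2 = 4*18^3 + 27*4^2 = 23328 + 432 = 23760
Delta = -16 * (23760) = -380160
Delta mod 37 = 15

Delta = 15 (mod 37)


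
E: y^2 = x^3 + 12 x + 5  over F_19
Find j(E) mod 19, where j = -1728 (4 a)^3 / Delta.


Delta = -16(4 a^3 + 27 b^2) mod 19 = 18
-1728 * (4 a)^3 = -1728 * (4*12)^3 mod 19 = 12
j = 12 * 18^(-1) mod 19 = 7

j = 7 (mod 19)


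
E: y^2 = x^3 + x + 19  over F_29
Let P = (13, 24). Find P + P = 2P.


Doubling: s = (3 x1^2 + a) / (2 y1)
s = (3*13^2 + 1) / (2*24) mod 29 = 13
x3 = s^2 - 2 x1 mod 29 = 13^2 - 2*13 = 27
y3 = s (x1 - x3) - y1 mod 29 = 13 * (13 - 27) - 24 = 26

2P = (27, 26)


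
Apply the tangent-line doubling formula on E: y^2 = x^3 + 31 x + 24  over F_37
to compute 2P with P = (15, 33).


Doubling: s = (3 x1^2 + a) / (2 y1)
s = (3*15^2 + 31) / (2*33) mod 37 = 32
x3 = s^2 - 2 x1 mod 37 = 32^2 - 2*15 = 32
y3 = s (x1 - x3) - y1 mod 37 = 32 * (15 - 32) - 33 = 15

2P = (32, 15)


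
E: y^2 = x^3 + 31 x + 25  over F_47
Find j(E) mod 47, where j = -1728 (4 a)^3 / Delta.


Delta = -16(4 a^3 + 27 b^2) mod 47 = 40
-1728 * (4 a)^3 = -1728 * (4*31)^3 mod 47 = 7
j = 7 * 40^(-1) mod 47 = 46

j = 46 (mod 47)


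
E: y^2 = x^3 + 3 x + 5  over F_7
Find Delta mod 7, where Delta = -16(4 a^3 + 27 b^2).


4 a^3 + 27 b^2 = 4*3^3 + 27*5^2 = 108 + 675 = 783
Delta = -16 * (783) = -12528
Delta mod 7 = 2

Delta = 2 (mod 7)


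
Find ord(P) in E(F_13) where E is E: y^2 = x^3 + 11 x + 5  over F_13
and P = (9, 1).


Compute successive multiples of P until we hit O:
  1P = (9, 1)
  2P = (4, 10)
  3P = (10, 6)
  4P = (6, 1)
  5P = (11, 12)
  6P = (7, 10)
  7P = (1, 2)
  8P = (2, 3)
  ... (continuing to 20P)
  20P = O

ord(P) = 20


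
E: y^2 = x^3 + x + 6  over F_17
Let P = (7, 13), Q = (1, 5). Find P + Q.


P != Q, so use the chord formula.
s = (y2 - y1) / (x2 - x1) = (9) / (11) mod 17 = 7
x3 = s^2 - x1 - x2 mod 17 = 7^2 - 7 - 1 = 7
y3 = s (x1 - x3) - y1 mod 17 = 7 * (7 - 7) - 13 = 4

P + Q = (7, 4)


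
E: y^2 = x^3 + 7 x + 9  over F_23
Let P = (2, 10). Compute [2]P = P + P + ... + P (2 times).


k = 2 = 10_2 (binary, LSB first: 01)
Double-and-add from P = (2, 10):
  bit 0 = 0: acc unchanged = O
  bit 1 = 1: acc = O + (8, 5) = (8, 5)

2P = (8, 5)


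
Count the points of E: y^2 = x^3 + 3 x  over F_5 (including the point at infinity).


For each x in F_5, count y with y^2 = x^3 + 3 x + 0 mod 5:
  x = 0: RHS = 0, y in [0]  -> 1 point(s)
  x = 1: RHS = 4, y in [2, 3]  -> 2 point(s)
  x = 2: RHS = 4, y in [2, 3]  -> 2 point(s)
  x = 3: RHS = 1, y in [1, 4]  -> 2 point(s)
  x = 4: RHS = 1, y in [1, 4]  -> 2 point(s)
Affine points: 9. Add the point at infinity: total = 10.

#E(F_5) = 10


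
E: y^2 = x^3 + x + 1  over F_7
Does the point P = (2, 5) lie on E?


Check whether y^2 = x^3 + 1 x + 1 (mod 7) for (x, y) = (2, 5).
LHS: y^2 = 5^2 mod 7 = 4
RHS: x^3 + 1 x + 1 = 2^3 + 1*2 + 1 mod 7 = 4
LHS = RHS

Yes, on the curve


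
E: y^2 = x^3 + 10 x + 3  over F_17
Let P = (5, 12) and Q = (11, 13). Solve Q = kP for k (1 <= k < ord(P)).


Enumerate multiples of P until we hit Q = (11, 13):
  1P = (5, 12)
  2P = (7, 5)
  3P = (13, 16)
  4P = (12, 10)
  5P = (15, 3)
  6P = (16, 3)
  7P = (11, 13)
Match found at i = 7.

k = 7


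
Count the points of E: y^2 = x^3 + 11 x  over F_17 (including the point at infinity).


For each x in F_17, count y with y^2 = x^3 + 11 x + 0 mod 17:
  x = 0: RHS = 0, y in [0]  -> 1 point(s)
  x = 2: RHS = 13, y in [8, 9]  -> 2 point(s)
  x = 3: RHS = 9, y in [3, 14]  -> 2 point(s)
  x = 14: RHS = 8, y in [5, 12]  -> 2 point(s)
  x = 15: RHS = 4, y in [2, 15]  -> 2 point(s)
Affine points: 9. Add the point at infinity: total = 10.

#E(F_17) = 10


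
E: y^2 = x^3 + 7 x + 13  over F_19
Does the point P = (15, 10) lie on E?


Check whether y^2 = x^3 + 7 x + 13 (mod 19) for (x, y) = (15, 10).
LHS: y^2 = 10^2 mod 19 = 5
RHS: x^3 + 7 x + 13 = 15^3 + 7*15 + 13 mod 19 = 16
LHS != RHS

No, not on the curve


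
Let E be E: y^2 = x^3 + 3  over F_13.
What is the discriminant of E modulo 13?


4 a^3 + 27 b^2 = 4*0^3 + 27*3^2 = 0 + 243 = 243
Delta = -16 * (243) = -3888
Delta mod 13 = 12

Delta = 12 (mod 13)


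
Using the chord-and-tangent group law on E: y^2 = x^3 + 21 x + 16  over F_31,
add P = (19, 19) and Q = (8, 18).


P != Q, so use the chord formula.
s = (y2 - y1) / (x2 - x1) = (30) / (20) mod 31 = 17
x3 = s^2 - x1 - x2 mod 31 = 17^2 - 19 - 8 = 14
y3 = s (x1 - x3) - y1 mod 31 = 17 * (19 - 14) - 19 = 4

P + Q = (14, 4)


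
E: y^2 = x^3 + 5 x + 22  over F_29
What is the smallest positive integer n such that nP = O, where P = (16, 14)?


Compute successive multiples of P until we hit O:
  1P = (16, 14)
  2P = (10, 17)
  3P = (25, 5)
  4P = (18, 17)
  5P = (19, 25)
  6P = (1, 12)
  7P = (28, 25)
  8P = (9, 19)
  ... (continuing to 37P)
  37P = O

ord(P) = 37


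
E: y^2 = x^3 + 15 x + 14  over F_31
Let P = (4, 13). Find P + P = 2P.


Doubling: s = (3 x1^2 + a) / (2 y1)
s = (3*4^2 + 15) / (2*13) mod 31 = 6
x3 = s^2 - 2 x1 mod 31 = 6^2 - 2*4 = 28
y3 = s (x1 - x3) - y1 mod 31 = 6 * (4 - 28) - 13 = 29

2P = (28, 29)


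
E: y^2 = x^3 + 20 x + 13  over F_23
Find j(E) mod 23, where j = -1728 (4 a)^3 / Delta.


Delta = -16(4 a^3 + 27 b^2) mod 23 = 20
-1728 * (4 a)^3 = -1728 * (4*20)^3 mod 23 = 9
j = 9 * 20^(-1) mod 23 = 20

j = 20 (mod 23)


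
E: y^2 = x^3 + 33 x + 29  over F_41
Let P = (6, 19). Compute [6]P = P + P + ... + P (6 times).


k = 6 = 110_2 (binary, LSB first: 011)
Double-and-add from P = (6, 19):
  bit 0 = 0: acc unchanged = O
  bit 1 = 1: acc = O + (24, 7) = (24, 7)
  bit 2 = 1: acc = (24, 7) + (29, 23) = (13, 20)

6P = (13, 20)


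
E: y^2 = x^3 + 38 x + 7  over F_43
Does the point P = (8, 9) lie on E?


Check whether y^2 = x^3 + 38 x + 7 (mod 43) for (x, y) = (8, 9).
LHS: y^2 = 9^2 mod 43 = 38
RHS: x^3 + 38 x + 7 = 8^3 + 38*8 + 7 mod 43 = 6
LHS != RHS

No, not on the curve


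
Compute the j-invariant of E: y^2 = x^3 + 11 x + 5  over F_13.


Delta = -16(4 a^3 + 27 b^2) mod 13 = 8
-1728 * (4 a)^3 = -1728 * (4*11)^3 mod 13 = 8
j = 8 * 8^(-1) mod 13 = 1

j = 1 (mod 13)


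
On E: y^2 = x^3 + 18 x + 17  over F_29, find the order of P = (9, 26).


Compute successive multiples of P until we hit O:
  1P = (9, 26)
  2P = (11, 3)
  3P = (18, 5)
  4P = (1, 23)
  5P = (6, 15)
  6P = (21, 17)
  7P = (5, 0)
  8P = (21, 12)
  ... (continuing to 14P)
  14P = O

ord(P) = 14


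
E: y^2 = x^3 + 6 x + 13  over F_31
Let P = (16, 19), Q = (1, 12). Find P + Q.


P != Q, so use the chord formula.
s = (y2 - y1) / (x2 - x1) = (24) / (16) mod 31 = 17
x3 = s^2 - x1 - x2 mod 31 = 17^2 - 16 - 1 = 24
y3 = s (x1 - x3) - y1 mod 31 = 17 * (16 - 24) - 19 = 0

P + Q = (24, 0)


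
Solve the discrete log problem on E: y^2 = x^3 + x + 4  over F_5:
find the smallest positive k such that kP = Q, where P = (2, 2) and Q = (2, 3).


Enumerate multiples of P until we hit Q = (2, 3):
  1P = (2, 2)
  2P = (0, 2)
  3P = (3, 3)
  4P = (1, 4)
  5P = (1, 1)
  6P = (3, 2)
  7P = (0, 3)
  8P = (2, 3)
Match found at i = 8.

k = 8


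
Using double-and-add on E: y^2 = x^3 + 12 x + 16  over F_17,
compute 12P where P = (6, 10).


k = 12 = 1100_2 (binary, LSB first: 0011)
Double-and-add from P = (6, 10):
  bit 0 = 0: acc unchanged = O
  bit 1 = 0: acc unchanged = O
  bit 2 = 1: acc = O + (12, 1) = (12, 1)
  bit 3 = 1: acc = (12, 1) + (11, 0) = (12, 16)

12P = (12, 16)


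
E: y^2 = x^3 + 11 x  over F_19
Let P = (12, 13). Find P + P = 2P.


Doubling: s = (3 x1^2 + a) / (2 y1)
s = (3*12^2 + 11) / (2*13) mod 19 = 9
x3 = s^2 - 2 x1 mod 19 = 9^2 - 2*12 = 0
y3 = s (x1 - x3) - y1 mod 19 = 9 * (12 - 0) - 13 = 0

2P = (0, 0)


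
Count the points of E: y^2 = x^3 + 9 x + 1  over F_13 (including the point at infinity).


For each x in F_13, count y with y^2 = x^3 + 9 x + 1 mod 13:
  x = 0: RHS = 1, y in [1, 12]  -> 2 point(s)
  x = 2: RHS = 1, y in [1, 12]  -> 2 point(s)
  x = 3: RHS = 3, y in [4, 9]  -> 2 point(s)
  x = 4: RHS = 10, y in [6, 7]  -> 2 point(s)
  x = 7: RHS = 4, y in [2, 11]  -> 2 point(s)
  x = 8: RHS = 0, y in [0]  -> 1 point(s)
  x = 10: RHS = 12, y in [5, 8]  -> 2 point(s)
  x = 11: RHS = 1, y in [1, 12]  -> 2 point(s)
  x = 12: RHS = 4, y in [2, 11]  -> 2 point(s)
Affine points: 17. Add the point at infinity: total = 18.

#E(F_13) = 18


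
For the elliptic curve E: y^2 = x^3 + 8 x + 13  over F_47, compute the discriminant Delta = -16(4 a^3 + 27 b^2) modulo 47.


4 a^3 + 27 b^2 = 4*8^3 + 27*13^2 = 2048 + 4563 = 6611
Delta = -16 * (6611) = -105776
Delta mod 47 = 21

Delta = 21 (mod 47)


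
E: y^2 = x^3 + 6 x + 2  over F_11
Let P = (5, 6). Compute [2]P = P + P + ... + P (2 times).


k = 2 = 10_2 (binary, LSB first: 01)
Double-and-add from P = (5, 6):
  bit 0 = 0: acc unchanged = O
  bit 1 = 1: acc = O + (6, 1) = (6, 1)

2P = (6, 1)


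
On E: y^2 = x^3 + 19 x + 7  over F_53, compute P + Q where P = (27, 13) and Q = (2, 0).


P != Q, so use the chord formula.
s = (y2 - y1) / (x2 - x1) = (40) / (28) mod 53 = 9
x3 = s^2 - x1 - x2 mod 53 = 9^2 - 27 - 2 = 52
y3 = s (x1 - x3) - y1 mod 53 = 9 * (27 - 52) - 13 = 27

P + Q = (52, 27)


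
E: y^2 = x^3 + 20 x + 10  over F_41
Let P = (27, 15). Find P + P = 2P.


Doubling: s = (3 x1^2 + a) / (2 y1)
s = (3*27^2 + 20) / (2*15) mod 41 = 23
x3 = s^2 - 2 x1 mod 41 = 23^2 - 2*27 = 24
y3 = s (x1 - x3) - y1 mod 41 = 23 * (27 - 24) - 15 = 13

2P = (24, 13)


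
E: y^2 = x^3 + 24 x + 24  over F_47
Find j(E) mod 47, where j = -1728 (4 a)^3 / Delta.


Delta = -16(4 a^3 + 27 b^2) mod 47 = 25
-1728 * (4 a)^3 = -1728 * (4*24)^3 mod 47 = 41
j = 41 * 25^(-1) mod 47 = 43

j = 43 (mod 47)


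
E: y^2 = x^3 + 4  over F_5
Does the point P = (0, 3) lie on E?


Check whether y^2 = x^3 + 0 x + 4 (mod 5) for (x, y) = (0, 3).
LHS: y^2 = 3^2 mod 5 = 4
RHS: x^3 + 0 x + 4 = 0^3 + 0*0 + 4 mod 5 = 4
LHS = RHS

Yes, on the curve


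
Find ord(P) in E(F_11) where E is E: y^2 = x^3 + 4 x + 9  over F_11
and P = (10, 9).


Compute successive multiples of P until we hit O:
  1P = (10, 9)
  2P = (3, 9)
  3P = (9, 2)
  4P = (8, 5)
  5P = (8, 6)
  6P = (9, 9)
  7P = (3, 2)
  8P = (10, 2)
  ... (continuing to 9P)
  9P = O

ord(P) = 9


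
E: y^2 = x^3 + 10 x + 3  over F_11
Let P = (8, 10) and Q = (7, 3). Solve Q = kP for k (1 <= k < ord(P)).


Enumerate multiples of P until we hit Q = (7, 3):
  1P = (8, 10)
  2P = (10, 5)
  3P = (2, 8)
  4P = (6, 9)
  5P = (0, 5)
  6P = (7, 3)
Match found at i = 6.

k = 6


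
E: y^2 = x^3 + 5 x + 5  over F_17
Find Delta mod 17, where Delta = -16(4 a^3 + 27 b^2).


4 a^3 + 27 b^2 = 4*5^3 + 27*5^2 = 500 + 675 = 1175
Delta = -16 * (1175) = -18800
Delta mod 17 = 2

Delta = 2 (mod 17)


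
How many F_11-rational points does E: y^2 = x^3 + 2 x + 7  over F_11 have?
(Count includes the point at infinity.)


For each x in F_11, count y with y^2 = x^3 + 2 x + 7 mod 11:
  x = 6: RHS = 4, y in [2, 9]  -> 2 point(s)
  x = 7: RHS = 1, y in [1, 10]  -> 2 point(s)
  x = 10: RHS = 4, y in [2, 9]  -> 2 point(s)
Affine points: 6. Add the point at infinity: total = 7.

#E(F_11) = 7


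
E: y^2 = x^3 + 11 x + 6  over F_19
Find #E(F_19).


For each x in F_19, count y with y^2 = x^3 + 11 x + 6 mod 19:
  x = 0: RHS = 6, y in [5, 14]  -> 2 point(s)
  x = 2: RHS = 17, y in [6, 13]  -> 2 point(s)
  x = 3: RHS = 9, y in [3, 16]  -> 2 point(s)
  x = 4: RHS = 0, y in [0]  -> 1 point(s)
  x = 8: RHS = 17, y in [6, 13]  -> 2 point(s)
  x = 9: RHS = 17, y in [6, 13]  -> 2 point(s)
  x = 12: RHS = 4, y in [2, 17]  -> 2 point(s)
  x = 13: RHS = 9, y in [3, 16]  -> 2 point(s)
  x = 14: RHS = 16, y in [4, 15]  -> 2 point(s)
Affine points: 17. Add the point at infinity: total = 18.

#E(F_19) = 18


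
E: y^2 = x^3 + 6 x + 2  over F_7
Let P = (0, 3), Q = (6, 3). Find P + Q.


P != Q, so use the chord formula.
s = (y2 - y1) / (x2 - x1) = (0) / (6) mod 7 = 0
x3 = s^2 - x1 - x2 mod 7 = 0^2 - 0 - 6 = 1
y3 = s (x1 - x3) - y1 mod 7 = 0 * (0 - 1) - 3 = 4

P + Q = (1, 4)


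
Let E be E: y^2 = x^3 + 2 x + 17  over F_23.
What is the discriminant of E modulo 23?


4 a^3 + 27 b^2 = 4*2^3 + 27*17^2 = 32 + 7803 = 7835
Delta = -16 * (7835) = -125360
Delta mod 23 = 13

Delta = 13 (mod 23)


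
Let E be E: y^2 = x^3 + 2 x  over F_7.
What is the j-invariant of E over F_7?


Delta = -16(4 a^3 + 27 b^2) mod 7 = 6
-1728 * (4 a)^3 = -1728 * (4*2)^3 mod 7 = 1
j = 1 * 6^(-1) mod 7 = 6

j = 6 (mod 7)


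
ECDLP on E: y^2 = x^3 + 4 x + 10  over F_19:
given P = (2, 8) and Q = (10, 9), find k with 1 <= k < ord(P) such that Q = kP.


Enumerate multiples of P until we hit Q = (10, 9):
  1P = (2, 8)
  2P = (16, 16)
  3P = (18, 10)
  4P = (10, 10)
  5P = (13, 13)
  6P = (13, 6)
  7P = (10, 9)
Match found at i = 7.

k = 7


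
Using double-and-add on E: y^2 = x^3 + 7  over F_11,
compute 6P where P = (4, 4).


k = 6 = 110_2 (binary, LSB first: 011)
Double-and-add from P = (4, 4):
  bit 0 = 0: acc unchanged = O
  bit 1 = 1: acc = O + (6, 6) = (6, 6)
  bit 2 = 1: acc = (6, 6) + (3, 10) = (5, 0)

6P = (5, 0)


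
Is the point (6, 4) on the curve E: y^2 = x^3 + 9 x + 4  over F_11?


Check whether y^2 = x^3 + 9 x + 4 (mod 11) for (x, y) = (6, 4).
LHS: y^2 = 4^2 mod 11 = 5
RHS: x^3 + 9 x + 4 = 6^3 + 9*6 + 4 mod 11 = 10
LHS != RHS

No, not on the curve


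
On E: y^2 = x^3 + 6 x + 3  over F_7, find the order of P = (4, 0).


Compute successive multiples of P until we hit O:
  1P = (4, 0)
  2P = O

ord(P) = 2


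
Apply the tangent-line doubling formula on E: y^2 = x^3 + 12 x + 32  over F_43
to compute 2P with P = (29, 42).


Doubling: s = (3 x1^2 + a) / (2 y1)
s = (3*29^2 + 12) / (2*42) mod 43 = 1
x3 = s^2 - 2 x1 mod 43 = 1^2 - 2*29 = 29
y3 = s (x1 - x3) - y1 mod 43 = 1 * (29 - 29) - 42 = 1

2P = (29, 1)


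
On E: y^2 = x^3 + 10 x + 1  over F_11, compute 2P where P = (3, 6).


k = 2 = 10_2 (binary, LSB first: 01)
Double-and-add from P = (3, 6):
  bit 0 = 0: acc unchanged = O
  bit 1 = 1: acc = O + (10, 10) = (10, 10)

2P = (10, 10)


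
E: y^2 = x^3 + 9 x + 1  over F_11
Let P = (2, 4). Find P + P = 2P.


Doubling: s = (3 x1^2 + a) / (2 y1)
s = (3*2^2 + 9) / (2*4) mod 11 = 4
x3 = s^2 - 2 x1 mod 11 = 4^2 - 2*2 = 1
y3 = s (x1 - x3) - y1 mod 11 = 4 * (2 - 1) - 4 = 0

2P = (1, 0)


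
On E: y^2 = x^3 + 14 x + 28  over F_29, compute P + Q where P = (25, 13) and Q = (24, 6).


P != Q, so use the chord formula.
s = (y2 - y1) / (x2 - x1) = (22) / (28) mod 29 = 7
x3 = s^2 - x1 - x2 mod 29 = 7^2 - 25 - 24 = 0
y3 = s (x1 - x3) - y1 mod 29 = 7 * (25 - 0) - 13 = 17

P + Q = (0, 17)


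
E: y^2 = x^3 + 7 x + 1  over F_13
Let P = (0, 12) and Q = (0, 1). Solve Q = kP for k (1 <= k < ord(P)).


Enumerate multiples of P until we hit Q = (0, 1):
  1P = (0, 12)
  2P = (9, 0)
  3P = (0, 1)
Match found at i = 3.

k = 3


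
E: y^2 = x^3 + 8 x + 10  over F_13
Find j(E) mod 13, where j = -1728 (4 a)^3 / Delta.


Delta = -16(4 a^3 + 27 b^2) mod 13 = 4
-1728 * (4 a)^3 = -1728 * (4*8)^3 mod 13 = 8
j = 8 * 4^(-1) mod 13 = 2

j = 2 (mod 13)


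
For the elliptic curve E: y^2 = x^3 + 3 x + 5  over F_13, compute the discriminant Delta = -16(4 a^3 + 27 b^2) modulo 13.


4 a^3 + 27 b^2 = 4*3^3 + 27*5^2 = 108 + 675 = 783
Delta = -16 * (783) = -12528
Delta mod 13 = 4

Delta = 4 (mod 13)


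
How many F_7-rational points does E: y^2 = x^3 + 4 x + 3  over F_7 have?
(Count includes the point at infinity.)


For each x in F_7, count y with y^2 = x^3 + 4 x + 3 mod 7:
  x = 1: RHS = 1, y in [1, 6]  -> 2 point(s)
  x = 3: RHS = 0, y in [0]  -> 1 point(s)
  x = 5: RHS = 1, y in [1, 6]  -> 2 point(s)
Affine points: 5. Add the point at infinity: total = 6.

#E(F_7) = 6


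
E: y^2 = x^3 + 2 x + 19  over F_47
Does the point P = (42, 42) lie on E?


Check whether y^2 = x^3 + 2 x + 19 (mod 47) for (x, y) = (42, 42).
LHS: y^2 = 42^2 mod 47 = 25
RHS: x^3 + 2 x + 19 = 42^3 + 2*42 + 19 mod 47 = 25
LHS = RHS

Yes, on the curve


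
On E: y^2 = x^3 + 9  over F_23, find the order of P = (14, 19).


Compute successive multiples of P until we hit O:
  1P = (14, 19)
  2P = (21, 1)
  3P = (4, 21)
  4P = (17, 0)
  5P = (4, 2)
  6P = (21, 22)
  7P = (14, 4)
  8P = O

ord(P) = 8


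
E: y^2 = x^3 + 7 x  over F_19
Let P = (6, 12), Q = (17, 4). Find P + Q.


P != Q, so use the chord formula.
s = (y2 - y1) / (x2 - x1) = (11) / (11) mod 19 = 1
x3 = s^2 - x1 - x2 mod 19 = 1^2 - 6 - 17 = 16
y3 = s (x1 - x3) - y1 mod 19 = 1 * (6 - 16) - 12 = 16

P + Q = (16, 16)


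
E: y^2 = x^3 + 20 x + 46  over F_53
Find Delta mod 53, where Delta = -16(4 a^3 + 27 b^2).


4 a^3 + 27 b^2 = 4*20^3 + 27*46^2 = 32000 + 57132 = 89132
Delta = -16 * (89132) = -1426112
Delta mod 53 = 12

Delta = 12 (mod 53)


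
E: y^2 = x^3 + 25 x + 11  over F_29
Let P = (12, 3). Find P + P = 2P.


Doubling: s = (3 x1^2 + a) / (2 y1)
s = (3*12^2 + 25) / (2*3) mod 29 = 23
x3 = s^2 - 2 x1 mod 29 = 23^2 - 2*12 = 12
y3 = s (x1 - x3) - y1 mod 29 = 23 * (12 - 12) - 3 = 26

2P = (12, 26)


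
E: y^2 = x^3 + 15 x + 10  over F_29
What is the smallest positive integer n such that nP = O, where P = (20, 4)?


Compute successive multiples of P until we hit O:
  1P = (20, 4)
  2P = (5, 23)
  3P = (27, 1)
  4P = (10, 0)
  5P = (27, 28)
  6P = (5, 6)
  7P = (20, 25)
  8P = O

ord(P) = 8


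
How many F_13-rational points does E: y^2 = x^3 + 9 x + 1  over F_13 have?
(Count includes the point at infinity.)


For each x in F_13, count y with y^2 = x^3 + 9 x + 1 mod 13:
  x = 0: RHS = 1, y in [1, 12]  -> 2 point(s)
  x = 2: RHS = 1, y in [1, 12]  -> 2 point(s)
  x = 3: RHS = 3, y in [4, 9]  -> 2 point(s)
  x = 4: RHS = 10, y in [6, 7]  -> 2 point(s)
  x = 7: RHS = 4, y in [2, 11]  -> 2 point(s)
  x = 8: RHS = 0, y in [0]  -> 1 point(s)
  x = 10: RHS = 12, y in [5, 8]  -> 2 point(s)
  x = 11: RHS = 1, y in [1, 12]  -> 2 point(s)
  x = 12: RHS = 4, y in [2, 11]  -> 2 point(s)
Affine points: 17. Add the point at infinity: total = 18.

#E(F_13) = 18


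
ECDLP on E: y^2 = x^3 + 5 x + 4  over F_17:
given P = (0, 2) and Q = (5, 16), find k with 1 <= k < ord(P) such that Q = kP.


Enumerate multiples of P until we hit Q = (5, 16):
  1P = (0, 2)
  2P = (9, 8)
  3P = (16, 10)
  4P = (14, 8)
  5P = (7, 12)
  6P = (11, 9)
  7P = (5, 1)
  8P = (10, 0)
  9P = (5, 16)
Match found at i = 9.

k = 9


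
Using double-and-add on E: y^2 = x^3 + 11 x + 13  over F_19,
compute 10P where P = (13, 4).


k = 10 = 1010_2 (binary, LSB first: 0101)
Double-and-add from P = (13, 4):
  bit 0 = 0: acc unchanged = O
  bit 1 = 1: acc = O + (2, 10) = (2, 10)
  bit 2 = 0: acc unchanged = (2, 10)
  bit 3 = 1: acc = (2, 10) + (1, 14) = (13, 15)

10P = (13, 15)


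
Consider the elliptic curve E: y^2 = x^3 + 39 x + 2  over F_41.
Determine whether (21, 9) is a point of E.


Check whether y^2 = x^3 + 39 x + 2 (mod 41) for (x, y) = (21, 9).
LHS: y^2 = 9^2 mod 41 = 40
RHS: x^3 + 39 x + 2 = 21^3 + 39*21 + 2 mod 41 = 37
LHS != RHS

No, not on the curve


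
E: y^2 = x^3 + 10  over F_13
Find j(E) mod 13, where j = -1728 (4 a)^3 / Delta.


Delta = -16(4 a^3 + 27 b^2) mod 13 = 12
-1728 * (4 a)^3 = -1728 * (4*0)^3 mod 13 = 0
j = 0 * 12^(-1) mod 13 = 0

j = 0 (mod 13)


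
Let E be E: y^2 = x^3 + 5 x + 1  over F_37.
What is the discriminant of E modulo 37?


4 a^3 + 27 b^2 = 4*5^3 + 27*1^2 = 500 + 27 = 527
Delta = -16 * (527) = -8432
Delta mod 37 = 4

Delta = 4 (mod 37)


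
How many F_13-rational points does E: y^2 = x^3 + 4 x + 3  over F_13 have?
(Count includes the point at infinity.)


For each x in F_13, count y with y^2 = x^3 + 4 x + 3 mod 13:
  x = 0: RHS = 3, y in [4, 9]  -> 2 point(s)
  x = 3: RHS = 3, y in [4, 9]  -> 2 point(s)
  x = 6: RHS = 9, y in [3, 10]  -> 2 point(s)
  x = 7: RHS = 10, y in [6, 7]  -> 2 point(s)
  x = 8: RHS = 1, y in [1, 12]  -> 2 point(s)
  x = 9: RHS = 1, y in [1, 12]  -> 2 point(s)
  x = 10: RHS = 3, y in [4, 9]  -> 2 point(s)
  x = 11: RHS = 0, y in [0]  -> 1 point(s)
Affine points: 15. Add the point at infinity: total = 16.

#E(F_13) = 16


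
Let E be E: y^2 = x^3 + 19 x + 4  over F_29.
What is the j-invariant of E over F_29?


Delta = -16(4 a^3 + 27 b^2) mod 29 = 16
-1728 * (4 a)^3 = -1728 * (4*19)^3 mod 29 = 7
j = 7 * 16^(-1) mod 29 = 24

j = 24 (mod 29)


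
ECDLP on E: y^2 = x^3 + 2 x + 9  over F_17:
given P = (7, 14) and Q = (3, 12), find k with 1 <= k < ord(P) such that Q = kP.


Enumerate multiples of P until we hit Q = (3, 12):
  1P = (7, 14)
  2P = (11, 6)
  3P = (3, 12)
Match found at i = 3.

k = 3


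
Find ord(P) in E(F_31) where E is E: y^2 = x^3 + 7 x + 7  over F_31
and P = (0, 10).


Compute successive multiples of P until we hit O:
  1P = (0, 10)
  2P = (25, 20)
  3P = (26, 23)
  4P = (13, 30)
  5P = (20, 26)
  6P = (29, 4)
  7P = (11, 19)
  8P = (24, 7)
  ... (continuing to 23P)
  23P = O

ord(P) = 23


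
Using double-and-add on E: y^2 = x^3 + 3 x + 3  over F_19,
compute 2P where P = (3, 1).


k = 2 = 10_2 (binary, LSB first: 01)
Double-and-add from P = (3, 1):
  bit 0 = 0: acc unchanged = O
  bit 1 = 1: acc = O + (10, 8) = (10, 8)

2P = (10, 8)


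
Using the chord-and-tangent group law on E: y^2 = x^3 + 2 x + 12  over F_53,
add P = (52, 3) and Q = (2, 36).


P != Q, so use the chord formula.
s = (y2 - y1) / (x2 - x1) = (33) / (3) mod 53 = 11
x3 = s^2 - x1 - x2 mod 53 = 11^2 - 52 - 2 = 14
y3 = s (x1 - x3) - y1 mod 53 = 11 * (52 - 14) - 3 = 44

P + Q = (14, 44)


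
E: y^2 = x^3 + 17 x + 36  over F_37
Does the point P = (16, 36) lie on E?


Check whether y^2 = x^3 + 17 x + 36 (mod 37) for (x, y) = (16, 36).
LHS: y^2 = 36^2 mod 37 = 1
RHS: x^3 + 17 x + 36 = 16^3 + 17*16 + 36 mod 37 = 1
LHS = RHS

Yes, on the curve


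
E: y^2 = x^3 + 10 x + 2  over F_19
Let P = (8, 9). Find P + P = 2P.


Doubling: s = (3 x1^2 + a) / (2 y1)
s = (3*8^2 + 10) / (2*9) mod 19 = 7
x3 = s^2 - 2 x1 mod 19 = 7^2 - 2*8 = 14
y3 = s (x1 - x3) - y1 mod 19 = 7 * (8 - 14) - 9 = 6

2P = (14, 6)


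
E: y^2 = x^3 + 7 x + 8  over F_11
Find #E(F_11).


For each x in F_11, count y with y^2 = x^3 + 7 x + 8 mod 11:
  x = 1: RHS = 5, y in [4, 7]  -> 2 point(s)
  x = 3: RHS = 1, y in [1, 10]  -> 2 point(s)
  x = 4: RHS = 1, y in [1, 10]  -> 2 point(s)
  x = 5: RHS = 3, y in [5, 6]  -> 2 point(s)
  x = 7: RHS = 4, y in [2, 9]  -> 2 point(s)
  x = 8: RHS = 4, y in [2, 9]  -> 2 point(s)
  x = 10: RHS = 0, y in [0]  -> 1 point(s)
Affine points: 13. Add the point at infinity: total = 14.

#E(F_11) = 14


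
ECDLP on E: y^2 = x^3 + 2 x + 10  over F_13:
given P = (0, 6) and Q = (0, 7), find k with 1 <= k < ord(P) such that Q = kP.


Enumerate multiples of P until we hit Q = (0, 7):
  1P = (0, 6)
  2P = (4, 2)
  3P = (10, 4)
  4P = (2, 10)
  5P = (2, 3)
  6P = (10, 9)
  7P = (4, 11)
  8P = (0, 7)
Match found at i = 8.

k = 8


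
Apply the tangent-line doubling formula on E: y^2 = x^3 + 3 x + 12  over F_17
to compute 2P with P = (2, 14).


Doubling: s = (3 x1^2 + a) / (2 y1)
s = (3*2^2 + 3) / (2*14) mod 17 = 6
x3 = s^2 - 2 x1 mod 17 = 6^2 - 2*2 = 15
y3 = s (x1 - x3) - y1 mod 17 = 6 * (2 - 15) - 14 = 10

2P = (15, 10)


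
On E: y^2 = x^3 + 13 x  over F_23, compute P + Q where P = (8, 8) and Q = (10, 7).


P != Q, so use the chord formula.
s = (y2 - y1) / (x2 - x1) = (22) / (2) mod 23 = 11
x3 = s^2 - x1 - x2 mod 23 = 11^2 - 8 - 10 = 11
y3 = s (x1 - x3) - y1 mod 23 = 11 * (8 - 11) - 8 = 5

P + Q = (11, 5)


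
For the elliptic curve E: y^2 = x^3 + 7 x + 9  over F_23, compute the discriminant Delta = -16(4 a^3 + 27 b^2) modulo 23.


4 a^3 + 27 b^2 = 4*7^3 + 27*9^2 = 1372 + 2187 = 3559
Delta = -16 * (3559) = -56944
Delta mod 23 = 4

Delta = 4 (mod 23)


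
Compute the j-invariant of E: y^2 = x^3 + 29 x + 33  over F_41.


Delta = -16(4 a^3 + 27 b^2) mod 41 = 1
-1728 * (4 a)^3 = -1728 * (4*29)^3 mod 41 = 8
j = 8 * 1^(-1) mod 41 = 8

j = 8 (mod 41)


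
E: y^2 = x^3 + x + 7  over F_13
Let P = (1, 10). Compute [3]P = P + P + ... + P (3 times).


k = 3 = 11_2 (binary, LSB first: 11)
Double-and-add from P = (1, 10):
  bit 0 = 1: acc = O + (1, 10) = (1, 10)
  bit 1 = 1: acc = (1, 10) + (10, 9) = (11, 7)

3P = (11, 7)


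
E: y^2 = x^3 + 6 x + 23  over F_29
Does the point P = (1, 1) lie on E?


Check whether y^2 = x^3 + 6 x + 23 (mod 29) for (x, y) = (1, 1).
LHS: y^2 = 1^2 mod 29 = 1
RHS: x^3 + 6 x + 23 = 1^3 + 6*1 + 23 mod 29 = 1
LHS = RHS

Yes, on the curve


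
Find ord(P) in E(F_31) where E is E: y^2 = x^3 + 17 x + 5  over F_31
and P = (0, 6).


Compute successive multiples of P until we hit O:
  1P = (0, 6)
  2P = (16, 23)
  3P = (24, 15)
  4P = (27, 11)
  5P = (23, 15)
  6P = (2, 4)
  7P = (30, 24)
  8P = (15, 16)
  ... (continuing to 37P)
  37P = O

ord(P) = 37


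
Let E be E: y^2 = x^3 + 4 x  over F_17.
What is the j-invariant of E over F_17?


Delta = -16(4 a^3 + 27 b^2) mod 17 = 1
-1728 * (4 a)^3 = -1728 * (4*4)^3 mod 17 = 11
j = 11 * 1^(-1) mod 17 = 11

j = 11 (mod 17)


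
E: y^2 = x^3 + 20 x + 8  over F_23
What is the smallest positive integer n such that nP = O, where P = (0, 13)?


Compute successive multiples of P until we hit O:
  1P = (0, 13)
  2P = (1, 11)
  3P = (3, 16)
  4P = (21, 12)
  5P = (8, 6)
  6P = (19, 18)
  7P = (7, 13)
  8P = (16, 10)
  ... (continuing to 31P)
  31P = O

ord(P) = 31


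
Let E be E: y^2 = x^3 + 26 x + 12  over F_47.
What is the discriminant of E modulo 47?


4 a^3 + 27 b^2 = 4*26^3 + 27*12^2 = 70304 + 3888 = 74192
Delta = -16 * (74192) = -1187072
Delta mod 47 = 7

Delta = 7 (mod 47)


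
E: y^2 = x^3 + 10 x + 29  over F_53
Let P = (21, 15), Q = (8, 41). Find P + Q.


P != Q, so use the chord formula.
s = (y2 - y1) / (x2 - x1) = (26) / (40) mod 53 = 51
x3 = s^2 - x1 - x2 mod 53 = 51^2 - 21 - 8 = 28
y3 = s (x1 - x3) - y1 mod 53 = 51 * (21 - 28) - 15 = 52

P + Q = (28, 52)
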